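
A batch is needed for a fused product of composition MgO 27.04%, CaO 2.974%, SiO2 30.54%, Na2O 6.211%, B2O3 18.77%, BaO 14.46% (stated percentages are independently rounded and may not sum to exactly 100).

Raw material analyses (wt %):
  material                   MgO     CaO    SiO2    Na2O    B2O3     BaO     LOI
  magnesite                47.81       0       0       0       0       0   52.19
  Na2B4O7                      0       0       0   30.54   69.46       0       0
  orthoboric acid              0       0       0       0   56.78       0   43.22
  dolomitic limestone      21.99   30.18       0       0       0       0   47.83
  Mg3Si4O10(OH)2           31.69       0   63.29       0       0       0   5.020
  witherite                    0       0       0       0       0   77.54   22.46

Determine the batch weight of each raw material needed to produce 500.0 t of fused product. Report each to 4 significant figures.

Batch per 500.0 t fused product:
  magnesite: 100.2 t
  Na2B4O7: 101.7 t
  orthoboric acid: 40.89 t
  dolomitic limestone: 49.27 t
  Mg3Si4O10(OH)2: 241.3 t
  witherite: 93.24 t
Total batch = 626.6 t; LOI loss = 126.6 t; yield = 79.80%

Intermediates are shown (rounded to 4 significant digits) at each printed step — each numeric step carries full float precision throughout. Every reported figure takes exactly one rounding; all derived quantities (net glass mass, yield, the totals, six oxide percentages, ignition loss) are computed from the batch weights at 500.0 t of glass at full float precision precisely as stated by problem or answer.
Target masses of each oxide per 500.0 t fused product:
  MgO: 27.04% × 500.0 = 135.2 t
  CaO: 2.974% × 500.0 = 14.87 t
  SiO2: 30.54% × 500.0 = 152.7 t
  Na2O: 6.211% × 500.0 = 31.06 t
  B2O3: 18.77% × 500.0 = 93.85 t
  BaO: 14.46% × 500.0 = 72.30 t
Per-oxide balance check per the reported batch figures, relative to the basis at hand (oxide sums agree with the targets up to rounding of the answer):
  MgO: 100.2·0.4781 + 49.27·0.2199 + 241.3·0.3169 = 135.2 t (target 135.2 t)
  CaO: 49.27·0.3018 = 14.87 t (target 14.87 t)
  SiO2: 241.3·0.6329 = 152.7 t (target 152.7 t)
  Na2O: 101.7·0.3054 = 31.06 t (target 31.06 t)
  B2O3: 101.7·0.6946 + 40.89·0.5678 = 93.86 t (target 93.85 t)
  BaO: 93.24·0.7754 = 72.30 t (target 72.30 t)
Glass-mass closure: total batch − LOI = 500.0 t (the Σ of target masses is 500.0 t; with the basis standing at 500.0 t — differing by rounding only).
Batch total: Σ batch = 626.6 t; LOI loss = Σ batch·LOI = 126.6 t; yield = glass ÷ total batch = 79.80%.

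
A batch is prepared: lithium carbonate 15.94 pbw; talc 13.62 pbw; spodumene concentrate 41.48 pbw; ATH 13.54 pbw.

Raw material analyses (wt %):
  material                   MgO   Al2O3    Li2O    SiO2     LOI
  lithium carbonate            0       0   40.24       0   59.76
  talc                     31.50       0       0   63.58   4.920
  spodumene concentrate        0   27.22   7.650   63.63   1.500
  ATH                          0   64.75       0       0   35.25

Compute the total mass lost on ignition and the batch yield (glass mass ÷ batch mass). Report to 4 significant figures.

LOI loss = 15.59 pbw; glass = 68.99 pbw; yield = 81.57%

All arithmetic runs at full precision at every stage; in-progress results are printed rounded off to 4 significant digits between the steps. A single rounding completes every reported number. The derived quantities, including yield, net glass mass, totals, LOI, four oxide percentages, are rebuilt using the weight values per 68.99 pbw of glass at full precision as set out in either problem or answer.
Loss on ignition, line by line:
  lithium carbonate: 15.94 × 0.5976 = 9.526 pbw
  talc: 13.62 × 0.04920 = 0.6701 pbw
  spodumene concentrate: 41.48 × 0.01500 = 0.6222 pbw
  ATH: 13.54 × 0.3525 = 4.773 pbw
Total LOI = 15.59 pbw
Glass = batch − LOI = 84.58 − 15.59 = 68.99 pbw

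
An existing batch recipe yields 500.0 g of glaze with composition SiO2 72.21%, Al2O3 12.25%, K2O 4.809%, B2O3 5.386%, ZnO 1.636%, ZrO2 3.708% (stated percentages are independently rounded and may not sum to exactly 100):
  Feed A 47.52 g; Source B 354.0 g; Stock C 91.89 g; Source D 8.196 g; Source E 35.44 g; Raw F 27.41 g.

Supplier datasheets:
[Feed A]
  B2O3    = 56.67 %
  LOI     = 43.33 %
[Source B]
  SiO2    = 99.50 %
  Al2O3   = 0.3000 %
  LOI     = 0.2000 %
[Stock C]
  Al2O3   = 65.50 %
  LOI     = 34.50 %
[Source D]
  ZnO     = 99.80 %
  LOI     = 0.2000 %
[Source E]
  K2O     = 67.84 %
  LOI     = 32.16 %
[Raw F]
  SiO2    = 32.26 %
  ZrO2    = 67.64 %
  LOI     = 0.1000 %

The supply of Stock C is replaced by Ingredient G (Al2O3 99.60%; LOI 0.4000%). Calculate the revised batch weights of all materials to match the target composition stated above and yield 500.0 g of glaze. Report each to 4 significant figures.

Every computation keeps full precision at all times — the intermediate values are printed rounded to 4 significant figures as written; a single rounding produces each reported figure. Derived quantities are recomputed from the weighed amounts on 500.0 g of glass at full float precision (glass mass, six oxide percentages, ignition loss, the totals, yield), exactly as printed in the problem or the answer.
Target oxide masses per 500.0 g glaze:
  SiO2: 72.21% × 500.0 = 361.0 g
  Al2O3: 12.25% × 500.0 = 61.25 g
  K2O: 4.809% × 500.0 = 24.04 g
  B2O3: 5.386% × 500.0 = 26.93 g
  ZnO: 1.636% × 500.0 = 8.180 g
  ZrO2: 3.708% × 500.0 = 18.54 g
Sums-versus-targets review with the batch weights as given, on the stated basis (oxide sums agree with the targets once rounding is allowed for):
  SiO2: 354.0·0.9950 + 27.41·0.3226 = 361.1 g (target 361.0 g)
  Al2O3: 354.0·0.003000 + 60.43·0.9960 = 61.25 g (target 61.25 g)
  K2O: 35.44·0.6784 = 24.04 g (target 24.04 g)
  B2O3: 47.52·0.5667 = 26.93 g (target 26.93 g)
  ZnO: 8.196·0.9980 = 8.180 g (target 8.180 g)
  ZrO2: 27.41·0.6764 = 18.54 g (target 18.54 g)
The glass-mass cross-check: batch total minus LOI = 500.0 g (oxide target masses add up to 500.0 g; against the stated basis, 500.0 g — differing by rounding only).
Adding the batch up: Σ batch = 533.0 g; LOI loss = Σ batch·LOI = 32.98 g; yield, glass over the total, = 93.81%.

Revised batch per 500.0 g glaze:
  Feed A: 47.52 g
  Source B: 354.0 g
  Ingredient G: 60.43 g
  Source D: 8.196 g
  Source E: 35.44 g
  Raw F: 27.41 g
Total batch = 533.0 g; LOI loss = 32.98 g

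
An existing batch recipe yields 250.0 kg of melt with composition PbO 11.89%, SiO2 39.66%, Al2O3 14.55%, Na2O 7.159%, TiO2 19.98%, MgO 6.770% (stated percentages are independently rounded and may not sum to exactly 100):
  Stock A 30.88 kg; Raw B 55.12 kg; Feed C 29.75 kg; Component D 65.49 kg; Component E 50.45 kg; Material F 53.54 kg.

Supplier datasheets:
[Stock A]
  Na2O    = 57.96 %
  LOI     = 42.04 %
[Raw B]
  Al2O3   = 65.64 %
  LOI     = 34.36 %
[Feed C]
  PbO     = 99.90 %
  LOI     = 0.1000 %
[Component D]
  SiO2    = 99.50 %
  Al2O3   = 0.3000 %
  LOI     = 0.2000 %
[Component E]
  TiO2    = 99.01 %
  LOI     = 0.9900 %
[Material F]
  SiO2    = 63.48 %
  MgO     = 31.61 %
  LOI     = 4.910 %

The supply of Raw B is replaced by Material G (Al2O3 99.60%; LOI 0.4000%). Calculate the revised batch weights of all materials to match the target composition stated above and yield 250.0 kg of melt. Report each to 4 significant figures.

Revised batch per 250.0 kg melt:
  Stock A: 30.88 kg
  Material G: 36.32 kg
  Feed C: 29.75 kg
  Component D: 65.49 kg
  Component E: 50.45 kg
  Material F: 53.54 kg
Total batch = 266.4 kg; LOI loss = 16.42 kg

Each numeric step runs at exact precision through every step — mid-chain values are shown, with 4-significant-digit rounding, across the worked steps — a single rounding produces each reported result; the derived quantities are re-derived from the batch weights on 250.0 kg of glass in full precision (the six compositions, the yield, totals, glass mass, LOI), as written in problem or answer.
Target oxide masses per 250.0 kg melt:
  PbO: 11.89% × 250.0 = 29.72 kg
  SiO2: 39.66% × 250.0 = 99.15 kg
  Al2O3: 14.55% × 250.0 = 36.38 kg
  Na2O: 7.159% × 250.0 = 17.90 kg
  TiO2: 19.98% × 250.0 = 49.95 kg
  MgO: 6.770% × 250.0 = 16.92 kg
A balance pass over the oxides, from the weights as reported, per the basis as stated (target by target, the sums agree given rounding of the digits):
  PbO: 29.75·0.9990 = 29.72 kg (target 29.72 kg)
  SiO2: 65.49·0.9950 + 53.54·0.6348 = 99.15 kg (target 99.15 kg)
  Al2O3: 36.32·0.9960 + 65.49·0.003000 = 36.37 kg (target 36.38 kg)
  Na2O: 30.88·0.5796 = 17.90 kg (target 17.90 kg)
  TiO2: 50.45·0.9901 = 49.95 kg (target 49.95 kg)
  MgO: 53.54·0.3161 = 16.92 kg (target 16.92 kg)
The glass-mass cross-check: total batch − LOI = 250.0 kg (summing oxide targets gives 250.0 kg; versus the stated basis of 250.0 kg — gaps are rounding artifacts).
Total batch = Σ batch = 266.4 kg; Σ batch·LOI gives LOI loss = 16.42 kg; yield: glass divided by total = 93.84%.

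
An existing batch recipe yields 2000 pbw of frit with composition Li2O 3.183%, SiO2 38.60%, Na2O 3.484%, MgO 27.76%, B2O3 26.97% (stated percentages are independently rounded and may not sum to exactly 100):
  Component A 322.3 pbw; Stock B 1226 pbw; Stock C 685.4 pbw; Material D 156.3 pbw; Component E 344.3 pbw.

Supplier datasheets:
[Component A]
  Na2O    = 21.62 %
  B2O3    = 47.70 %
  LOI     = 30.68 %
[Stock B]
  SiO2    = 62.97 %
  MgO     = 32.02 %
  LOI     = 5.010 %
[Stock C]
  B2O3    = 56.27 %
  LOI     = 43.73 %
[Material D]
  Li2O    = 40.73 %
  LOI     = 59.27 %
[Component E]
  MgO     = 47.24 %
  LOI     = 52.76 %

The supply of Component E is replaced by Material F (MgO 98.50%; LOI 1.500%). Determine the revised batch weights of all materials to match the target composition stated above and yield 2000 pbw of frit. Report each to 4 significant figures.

Revised batch per 2000 pbw frit:
  Component A: 322.3 pbw
  Stock B: 1226 pbw
  Stock C: 685.4 pbw
  Material D: 156.3 pbw
  Material F: 165.1 pbw
Total batch = 2555 pbw; LOI loss = 555.1 pbw

The working math runs at full precision at all times. Intermediates are displayed (rounded to 4 significant figures) between the steps; a single rounding produces each reported result. The derived quantities, including the five compositions, glass mass, totals, ignition loss, the yield, are computed starting from the weights per 2000 pbw of glass at exact precision as they appear in the question or the answer.
Oxide mass targets, per 2000 pbw frit:
  Li2O: 3.183% × 2000 = 63.66 pbw
  SiO2: 38.60% × 2000 = 772.0 pbw
  Na2O: 3.484% × 2000 = 69.68 pbw
  MgO: 27.76% × 2000 = 555.2 pbw
  B2O3: 26.97% × 2000 = 539.4 pbw
Checking each oxide sum given the weights on record, under the basis named above (every target is met by its sum net of answer rounding effects):
  Li2O: 156.3·0.4073 = 63.66 pbw (target 63.66 pbw)
  SiO2: 1226·0.6297 = 772.0 pbw (target 772.0 pbw)
  Na2O: 322.3·0.2162 = 69.68 pbw (target 69.68 pbw)
  MgO: 1226·0.3202 + 165.1·0.9850 = 555.2 pbw (target 555.2 pbw)
  B2O3: 322.3·0.4770 + 685.4·0.5627 = 539.4 pbw (target 539.4 pbw)
Glass mass check: net batch after ignition = 2000 pbw (oxide target masses add up to 2000 pbw; against the stated basis, 2000 pbw — gaps are rounding artifacts).
Adding the batch up: Σ batch = 2555 pbw; loss to ignition Σ batch·LOI = 555.1 pbw; yield = glass ÷ total batch = 78.27%.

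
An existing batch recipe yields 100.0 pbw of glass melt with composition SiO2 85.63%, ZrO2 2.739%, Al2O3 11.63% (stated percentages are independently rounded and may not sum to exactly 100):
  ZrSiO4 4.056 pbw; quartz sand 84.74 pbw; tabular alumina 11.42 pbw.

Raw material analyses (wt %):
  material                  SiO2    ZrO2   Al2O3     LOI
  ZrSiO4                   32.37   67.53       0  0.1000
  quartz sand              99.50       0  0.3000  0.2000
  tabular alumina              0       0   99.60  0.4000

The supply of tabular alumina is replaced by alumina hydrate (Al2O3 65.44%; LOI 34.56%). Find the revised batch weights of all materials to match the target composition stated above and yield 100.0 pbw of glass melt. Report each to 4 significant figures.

The intermediate values are printed rounded to 4 significant digits in the working. Each numeric step keeps full float precision all the way through. Every reported number is rounded just once. Derived quantities, including the three compositions, totals, yield, glass mass, ignition loss, are recomputed starting from the weights per 100.0 pbw of glass at full precision, as quoted within the problem or the answer.
Oxide-by-oxide targets in 100.0 pbw glass melt:
  SiO2: 85.63% × 100.0 = 85.63 pbw
  ZrO2: 2.739% × 100.0 = 2.739 pbw
  Al2O3: 11.63% × 100.0 = 11.63 pbw
Checking each oxide sum using the reported weights, for the quoted basis mass (sums match the target masses inside rounding margins):
  SiO2: 4.056·0.3237 + 84.74·0.9950 = 85.63 pbw (target 85.63 pbw)
  ZrO2: 4.056·0.6753 = 2.739 pbw (target 2.739 pbw)
  Al2O3: 84.74·0.003000 + 17.38·0.6544 = 11.63 pbw (target 11.63 pbw)
Mass balance on the glass: total batch − LOI = 100.0 pbw (targets for the oxides total 100.0 pbw; versus the stated basis of 100.0 pbw — rounding explains the deltas).
Total batch = Σ batch = 106.2 pbw; LOI removed, Σ of batch·LOI: 6.180 pbw; yield: glass divided by total = 94.18%.

Revised batch per 100.0 pbw glass melt:
  ZrSiO4: 4.056 pbw
  quartz sand: 84.74 pbw
  alumina hydrate: 17.38 pbw
Total batch = 106.2 pbw; LOI loss = 6.180 pbw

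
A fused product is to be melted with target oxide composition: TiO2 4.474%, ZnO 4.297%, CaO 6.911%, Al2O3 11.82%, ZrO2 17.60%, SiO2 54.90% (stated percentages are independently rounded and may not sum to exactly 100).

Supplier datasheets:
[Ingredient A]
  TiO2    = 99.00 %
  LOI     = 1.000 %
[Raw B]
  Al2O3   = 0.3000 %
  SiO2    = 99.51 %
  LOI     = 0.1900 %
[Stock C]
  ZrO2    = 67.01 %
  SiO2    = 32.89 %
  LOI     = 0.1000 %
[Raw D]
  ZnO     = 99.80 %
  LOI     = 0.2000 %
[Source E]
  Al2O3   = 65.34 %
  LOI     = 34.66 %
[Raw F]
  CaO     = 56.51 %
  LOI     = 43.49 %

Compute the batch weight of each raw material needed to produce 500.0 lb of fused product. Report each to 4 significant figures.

Batch per 500.0 lb fused product:
  Ingredient A: 22.60 lb
  Raw B: 232.4 lb
  Stock C: 131.3 lb
  Raw D: 21.53 lb
  Source E: 89.38 lb
  Raw F: 61.15 lb
Total batch = 558.4 lb; LOI loss = 58.42 lb; yield = 89.54%

The whole derivation keeps full precision in every operation — values along the way are displayed (rounded to four significant figures) at each printed step; every reported value is rounded exactly once; the derived quantities (totals, net glass mass, ignition loss, the yield, six oxide percentages) are recomputed at full float precision using the weight values for 500.0 lb of glass, precisely as stated by problem or answer.
Oxide-by-oxide targets in 500.0 lb fused product:
  TiO2: 4.474% × 500.0 = 22.37 lb
  ZnO: 4.297% × 500.0 = 21.48 lb
  CaO: 6.911% × 500.0 = 34.56 lb
  Al2O3: 11.82% × 500.0 = 59.10 lb
  ZrO2: 17.60% × 500.0 = 88.00 lb
  SiO2: 54.90% × 500.0 = 274.5 lb
Per-oxide balance check applying the batch weights above, per the basis as stated (sum by sum, the targets are met once rounding is allowed for):
  TiO2: 22.60·0.9900 = 22.37 lb (target 22.37 lb)
  ZnO: 21.53·0.9980 = 21.49 lb (target 21.48 lb)
  CaO: 61.15·0.5651 = 34.56 lb (target 34.56 lb)
  Al2O3: 232.4·0.003000 + 89.38·0.6534 = 59.10 lb (target 59.10 lb)
  ZrO2: 131.3·0.6701 = 87.98 lb (target 88.00 lb)
  SiO2: 232.4·0.9951 + 131.3·0.3289 = 274.4 lb (target 274.5 lb)
Glass-mass sanity pass: the batch minus its LOI: 499.9 lb (summing oxide targets gives 500.0 lb; against the stated basis, 500.0 lb — differing by rounding only).
Summing the batch: Σ batch = 558.4 lb; LOI removed, Σ of batch·LOI: 58.42 lb; yield = glass ÷ total batch = 89.54%.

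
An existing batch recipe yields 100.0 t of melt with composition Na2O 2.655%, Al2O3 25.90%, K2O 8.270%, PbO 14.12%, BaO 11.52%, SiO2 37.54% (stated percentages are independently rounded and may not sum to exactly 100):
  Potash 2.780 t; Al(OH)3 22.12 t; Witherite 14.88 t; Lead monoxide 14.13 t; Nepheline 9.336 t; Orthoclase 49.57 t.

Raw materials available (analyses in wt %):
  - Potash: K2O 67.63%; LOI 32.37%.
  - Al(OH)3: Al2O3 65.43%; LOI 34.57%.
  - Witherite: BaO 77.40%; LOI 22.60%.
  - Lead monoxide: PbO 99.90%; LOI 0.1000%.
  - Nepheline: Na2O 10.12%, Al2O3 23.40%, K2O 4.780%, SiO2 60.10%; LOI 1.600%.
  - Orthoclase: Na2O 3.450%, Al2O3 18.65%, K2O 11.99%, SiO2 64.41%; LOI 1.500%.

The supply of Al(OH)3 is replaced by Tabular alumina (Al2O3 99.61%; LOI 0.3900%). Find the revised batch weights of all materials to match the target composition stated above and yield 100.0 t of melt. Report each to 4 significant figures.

All internal work keeps full precision all the way through; intermediates are displayed rounded to four significant figures as written — exactly one rounding goes into every reported figure; all derived quantities are rebuilt at exact precision (the totals, six oxide percentages, LOI, glass mass, yield) from the batch weights for 100.0 t of glass as they appear in either problem or answer.
Oxide mass targets, per 100.0 t melt:
  Na2O: 2.655% × 100.0 = 2.655 t
  Al2O3: 25.90% × 100.0 = 25.90 t
  K2O: 8.270% × 100.0 = 8.270 t
  PbO: 14.12% × 100.0 = 14.12 t
  BaO: 11.52% × 100.0 = 11.52 t
  SiO2: 37.54% × 100.0 = 37.54 t
Verifying the oxide balance per the reported batch figures, for the quoted basis mass (delivered sums recover each target exact up to rounding of places):
  Na2O: 9.336·0.1012 + 49.57·0.03450 = 2.655 t (target 2.655 t)
  Al2O3: 14.53·0.9961 + 9.336·0.2340 + 49.57·0.1865 = 25.90 t (target 25.90 t)
  K2O: 2.780·0.6763 + 9.336·0.04780 + 49.57·0.1199 = 8.270 t (target 8.270 t)
  PbO: 14.13·0.9990 = 14.12 t (target 14.12 t)
  BaO: 14.88·0.7740 = 11.52 t (target 11.52 t)
  SiO2: 9.336·0.6010 + 49.57·0.6441 = 37.54 t (target 37.54 t)
Glass-mass closure: total batch − LOI = 100.0 t (oxide target masses add up to 100.0 t; basis as stated: 100.0 t — deltas are rounding alone).
Batch grand total — Σ batch = 105.2 t; the LOI term Σ batch·LOI equals 5.226 t; yield = glass ÷ total batch = 95.03%.

Revised batch per 100.0 t melt:
  Potash: 2.780 t
  Tabular alumina: 14.53 t
  Witherite: 14.88 t
  Lead monoxide: 14.13 t
  Nepheline: 9.336 t
  Orthoclase: 49.57 t
Total batch = 105.2 t; LOI loss = 5.226 t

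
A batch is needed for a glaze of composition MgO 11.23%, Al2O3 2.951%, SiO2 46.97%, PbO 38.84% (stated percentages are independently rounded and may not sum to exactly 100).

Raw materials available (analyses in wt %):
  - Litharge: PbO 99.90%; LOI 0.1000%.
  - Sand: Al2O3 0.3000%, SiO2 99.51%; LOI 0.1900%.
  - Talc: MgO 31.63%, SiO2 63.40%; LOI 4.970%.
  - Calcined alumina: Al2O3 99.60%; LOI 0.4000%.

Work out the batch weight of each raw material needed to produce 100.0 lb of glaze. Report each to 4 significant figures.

Values along the way appear (rounded to four significant digits) in the printout; all internal work keeps exact precision at every stage; every reported value takes a single rounding — all derived quantities, which include glass mass, four oxide percentages, LOI, totals, yield, are rebuilt in full precision, as set out in the question or the answer, using the weight values at 100.0 lb of glass.
Per-oxide target masses for 100.0 lb glaze:
  MgO: 11.23% × 100.0 = 11.23 lb
  Al2O3: 2.951% × 100.0 = 2.951 lb
  SiO2: 46.97% × 100.0 = 46.97 lb
  PbO: 38.84% × 100.0 = 38.84 lb
Oxide-by-oxide audit from the weights as reported, against the basis in use (sums match the target masses inside rounding margins):
  MgO: 35.50·0.3163 = 11.23 lb (target 11.23 lb)
  Al2O3: 24.58·0.003000 + 2.889·0.9960 = 2.951 lb (target 2.951 lb)
  SiO2: 24.58·0.9951 + 35.50·0.6340 = 46.97 lb (target 46.97 lb)
  PbO: 38.88·0.9990 = 38.84 lb (target 38.84 lb)
Glass-mass sanity pass: total charge less LOI = 99.99 lb (the targets, summed, come to 99.99 lb; stated basis 100.0 lb — any gap is answer rounding).
Whole-batch sum: Σ batch = 101.8 lb; the LOI term Σ batch·LOI equals 1.861 lb; yield = glass ÷ total batch = 98.17%.

Batch per 100.0 lb glaze:
  Litharge: 38.88 lb
  Sand: 24.58 lb
  Talc: 35.50 lb
  Calcined alumina: 2.889 lb
Total batch = 101.8 lb; LOI loss = 1.861 lb; yield = 98.17%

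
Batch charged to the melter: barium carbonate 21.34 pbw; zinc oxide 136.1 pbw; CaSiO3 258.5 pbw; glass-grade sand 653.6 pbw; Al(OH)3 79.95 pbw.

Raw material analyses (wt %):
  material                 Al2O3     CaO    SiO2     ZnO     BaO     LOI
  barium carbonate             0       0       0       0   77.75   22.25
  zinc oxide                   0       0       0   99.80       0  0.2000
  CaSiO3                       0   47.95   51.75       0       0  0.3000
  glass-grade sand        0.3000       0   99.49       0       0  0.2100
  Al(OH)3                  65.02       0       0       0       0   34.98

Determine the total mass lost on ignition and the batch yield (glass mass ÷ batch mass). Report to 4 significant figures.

All internal work holds exact precision at each step — intermediates are printed rounded to 4 significant figures when written out; a single rounding finalizes each reported number; derived quantities, including yield, the five compositions, LOI, glass mass, totals, are re-derived from the weighed amounts for 1114 pbw of glass in full precision, exactly as shown in either problem or answer.
LOI of each material in turn:
  barium carbonate: 21.34 × 0.2225 = 4.748 pbw
  zinc oxide: 136.1 × 0.002000 = 0.2722 pbw
  CaSiO3: 258.5 × 0.003000 = 0.7755 pbw
  glass-grade sand: 653.6 × 0.002100 = 1.373 pbw
  Al(OH)3: 79.95 × 0.3498 = 27.97 pbw
Total LOI = 35.13 pbw
Glass = batch − LOI = 1149 − 35.13 = 1114 pbw

LOI loss = 35.13 pbw; glass = 1114 pbw; yield = 96.94%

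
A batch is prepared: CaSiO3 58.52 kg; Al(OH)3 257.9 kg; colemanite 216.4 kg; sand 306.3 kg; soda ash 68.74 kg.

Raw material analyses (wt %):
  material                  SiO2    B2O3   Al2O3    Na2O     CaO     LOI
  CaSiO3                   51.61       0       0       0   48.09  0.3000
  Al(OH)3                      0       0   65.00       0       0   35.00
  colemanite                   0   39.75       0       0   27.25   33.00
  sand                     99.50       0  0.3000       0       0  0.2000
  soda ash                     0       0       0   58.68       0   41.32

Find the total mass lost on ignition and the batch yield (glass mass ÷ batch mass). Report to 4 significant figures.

The whole derivation keeps exact precision from start to finish — mid-chain values are printed, with 4-significant-digit rounding, in the working. A single rounding finalizes every reported figure. The derived quantities are re-derived using the weight values for 717.0 kg of glass in full precision (yield, glass mass, ignition loss, five oxide percentages, totals) as they appear in the problem or the answer.
Per-material ignition loss:
  CaSiO3: 58.52 × 0.003000 = 0.1756 kg
  Al(OH)3: 257.9 × 0.3500 = 90.26 kg
  colemanite: 216.4 × 0.3300 = 71.41 kg
  sand: 306.3 × 0.002000 = 0.6126 kg
  soda ash: 68.74 × 0.4132 = 28.40 kg
Total LOI = 190.9 kg
Glass = batch − LOI = 907.9 − 190.9 = 717.0 kg

LOI loss = 190.9 kg; glass = 717.0 kg; yield = 78.98%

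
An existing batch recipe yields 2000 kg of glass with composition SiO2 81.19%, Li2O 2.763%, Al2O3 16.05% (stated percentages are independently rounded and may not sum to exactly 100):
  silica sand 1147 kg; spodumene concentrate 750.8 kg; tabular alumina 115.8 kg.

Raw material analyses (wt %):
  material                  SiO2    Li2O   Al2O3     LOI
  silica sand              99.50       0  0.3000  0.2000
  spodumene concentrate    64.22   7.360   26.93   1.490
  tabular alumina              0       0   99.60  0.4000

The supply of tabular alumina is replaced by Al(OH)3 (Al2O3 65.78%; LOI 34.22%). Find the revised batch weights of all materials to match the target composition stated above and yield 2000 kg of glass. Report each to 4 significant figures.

Revised batch per 2000 kg glass:
  silica sand: 1147 kg
  spodumene concentrate: 750.8 kg
  Al(OH)3: 175.4 kg
Total batch = 2073 kg; LOI loss = 73.50 kg

All arithmetic carries full float precision from start to finish; intermediates appear (rounded to four significant figures) as written; each reported value is rounded a single time; all derived quantities are computed starting from the weights at 2000 kg of glass in full float precision (the totals, ignition loss, net glass mass, the yield, the three compositions), exactly as shown in question or answer.
The oxide mass targets at 2000 kg glass:
  SiO2: 81.19% × 2000 = 1624 kg
  Li2O: 2.763% × 2000 = 55.26 kg
  Al2O3: 16.05% × 2000 = 321.0 kg
Sums-versus-targets review given the weights on record, versus the basis set out (summed amounts equal target values exact up to rounding of places):
  SiO2: 1147·0.9950 + 750.8·0.6422 = 1623 kg (target 1624 kg)
  Li2O: 750.8·0.07360 = 55.26 kg (target 55.26 kg)
  Al2O3: 1147·0.003000 + 750.8·0.2693 + 175.4·0.6578 = 321.0 kg (target 321.0 kg)
Glass mass check: batch total minus LOI = 2000 kg (per-oxide target masses sum to 2000 kg; the stated basis being 2000 kg — any gap is answer rounding).
Adding the batch up: Σ batch = 2073 kg; Σ batch·LOI gives LOI loss = 73.50 kg; yield: glass divided by total = 96.45%.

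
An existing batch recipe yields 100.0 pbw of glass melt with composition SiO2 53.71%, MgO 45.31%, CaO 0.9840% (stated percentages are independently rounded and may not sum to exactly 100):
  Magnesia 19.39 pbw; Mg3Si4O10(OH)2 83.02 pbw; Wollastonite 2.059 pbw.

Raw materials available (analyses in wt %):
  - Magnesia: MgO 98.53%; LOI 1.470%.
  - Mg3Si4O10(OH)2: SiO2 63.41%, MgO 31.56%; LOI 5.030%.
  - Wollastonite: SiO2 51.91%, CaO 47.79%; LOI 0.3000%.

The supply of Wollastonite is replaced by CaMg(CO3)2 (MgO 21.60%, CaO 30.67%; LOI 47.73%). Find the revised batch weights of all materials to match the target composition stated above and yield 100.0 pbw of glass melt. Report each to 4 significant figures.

Revised batch per 100.0 pbw glass melt:
  Magnesia: 18.15 pbw
  Mg3Si4O10(OH)2: 84.70 pbw
  CaMg(CO3)2: 3.208 pbw
Total batch = 106.1 pbw; LOI loss = 6.058 pbw

Intermediates appear rounded to four significant digits in the printout; all internal work keeps full precision at each step. Every reported number is rounded just once — the derived quantities, which include the three compositions, glass mass, the totals, ignition loss, yield, are carried in full float precision, as written in the problem or the answer, using the weight values per 100.0 pbw of glass.
Target oxide masses per 100.0 pbw glass melt:
  SiO2: 53.71% × 100.0 = 53.71 pbw
  MgO: 45.31% × 100.0 = 45.31 pbw
  CaO: 0.9840% × 100.0 = 0.9840 pbw
A balance pass over the oxides, per the reported batch figures, relative to the basis at hand (oxide sums agree with the targets up to rounding of the answer):
  SiO2: 84.70·0.6341 = 53.71 pbw (target 53.71 pbw)
  MgO: 18.15·0.9853 + 84.70·0.3156 + 3.208·0.2160 = 45.31 pbw (target 45.31 pbw)
  CaO: 3.208·0.3067 = 0.9839 pbw (target 0.9840 pbw)
Glass-mass bookkeeping: total charge less LOI = 100.0 pbw (targets for the oxides total 100.0 pbw; basis as stated: 100.0 pbw — any gap is answer rounding).
Adding the batch up: Σ batch = 106.1 pbw; Σ batch·LOI gives LOI loss = 6.058 pbw; yield = glass ÷ total batch = 94.29%.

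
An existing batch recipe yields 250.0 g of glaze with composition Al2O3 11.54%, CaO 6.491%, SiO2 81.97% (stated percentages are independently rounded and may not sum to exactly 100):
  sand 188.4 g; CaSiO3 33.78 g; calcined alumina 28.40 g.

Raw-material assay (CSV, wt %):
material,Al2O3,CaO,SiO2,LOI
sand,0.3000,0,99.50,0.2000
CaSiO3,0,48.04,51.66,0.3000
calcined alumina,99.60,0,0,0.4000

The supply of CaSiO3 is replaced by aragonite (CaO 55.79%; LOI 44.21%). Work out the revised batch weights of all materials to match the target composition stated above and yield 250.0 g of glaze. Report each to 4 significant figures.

Revised batch per 250.0 g glaze:
  sand: 206.0 g
  aragonite: 29.09 g
  calcined alumina: 28.35 g
Total batch = 263.4 g; LOI loss = 13.39 g

All internal work keeps exact precision end to end; values along the way appear, rounded to 4 significant digits, across the worked steps; each reported number takes exactly one rounding; derived quantities, including net glass mass, the yield, ignition loss, the totals, three oxide percentages, are rebuilt from the weighed amounts at 250.0 g of glass at full float precision, precisely as stated by the problem or answer text.
Target masses of each oxide per 250.0 g glaze:
  Al2O3: 11.54% × 250.0 = 28.85 g
  CaO: 6.491% × 250.0 = 16.23 g
  SiO2: 81.97% × 250.0 = 204.9 g
Verifying the oxide balance with the batch weights as given, against the basis in use (every target is met by its sum modulo rounding of the values):
  Al2O3: 206.0·0.003000 + 28.35·0.9960 = 28.85 g (target 28.85 g)
  CaO: 29.09·0.5579 = 16.23 g (target 16.23 g)
  SiO2: 206.0·0.9950 = 205.0 g (target 204.9 g)
Consistency of the glass mass: net batch after ignition = 250.1 g (summing oxide targets gives 250.0 g; the stated basis being 250.0 g — a pure rounding effect).
Total batch = Σ batch = 263.4 g; LOI removed, Σ of batch·LOI: 13.39 g; as yield: glass ÷ batch → 94.92%.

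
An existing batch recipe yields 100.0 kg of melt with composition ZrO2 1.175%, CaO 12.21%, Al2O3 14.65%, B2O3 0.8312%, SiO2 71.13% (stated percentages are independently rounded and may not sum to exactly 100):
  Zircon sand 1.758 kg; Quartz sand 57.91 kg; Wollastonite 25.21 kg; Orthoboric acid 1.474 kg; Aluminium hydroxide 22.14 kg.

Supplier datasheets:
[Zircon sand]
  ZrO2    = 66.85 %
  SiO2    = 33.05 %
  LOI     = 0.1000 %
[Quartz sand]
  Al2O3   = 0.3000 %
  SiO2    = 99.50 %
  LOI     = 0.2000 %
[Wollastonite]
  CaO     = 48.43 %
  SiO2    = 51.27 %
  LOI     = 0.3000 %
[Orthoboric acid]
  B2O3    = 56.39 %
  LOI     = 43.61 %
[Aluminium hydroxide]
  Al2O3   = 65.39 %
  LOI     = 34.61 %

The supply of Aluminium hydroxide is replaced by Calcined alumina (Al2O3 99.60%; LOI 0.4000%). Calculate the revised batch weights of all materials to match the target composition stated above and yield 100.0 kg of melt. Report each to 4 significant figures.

Values along the way are displayed rounded off to 4 significant figures between the steps — the working math runs at full float precision in every operation; each reported result includes exactly one rounding; the derived quantities (ignition loss, the totals, the five compositions, the yield, glass mass) are rebuilt in full float precision starting from the weights at 100.0 kg of glass, as set out in the problem or the answer.
Oxide-by-oxide targets in 100.0 kg melt:
  ZrO2: 1.175% × 100.0 = 1.175 kg
  CaO: 12.21% × 100.0 = 12.21 kg
  Al2O3: 14.65% × 100.0 = 14.65 kg
  B2O3: 0.8312% × 100.0 = 0.8312 kg
  SiO2: 71.13% × 100.0 = 71.13 kg
Balance tally, oxide-wise, given the weights on record, under the basis named above (target by target, the sums agree net of answer rounding effects):
  ZrO2: 1.758·0.6685 = 1.175 kg (target 1.175 kg)
  CaO: 25.21·0.4843 = 12.21 kg (target 12.21 kg)
  Al2O3: 57.91·0.003000 + 14.53·0.9960 = 14.65 kg (target 14.65 kg)
  B2O3: 1.474·0.5639 = 0.8312 kg (target 0.8312 kg)
  SiO2: 1.758·0.3305 + 57.91·0.9950 + 25.21·0.5127 = 71.13 kg (target 71.13 kg)
Auditing the glass mass value: total batch − LOI = 99.99 kg (summing oxide targets gives 100.0 kg; versus the stated basis of 100.0 kg — any gap is answer rounding).
Total batch = Σ batch = 100.9 kg; LOI removed, Σ of batch·LOI: 0.8941 kg; the yield ratio, glass ÷ batch: 99.11%.

Revised batch per 100.0 kg melt:
  Zircon sand: 1.758 kg
  Quartz sand: 57.91 kg
  Wollastonite: 25.21 kg
  Orthoboric acid: 1.474 kg
  Calcined alumina: 14.53 kg
Total batch = 100.9 kg; LOI loss = 0.8941 kg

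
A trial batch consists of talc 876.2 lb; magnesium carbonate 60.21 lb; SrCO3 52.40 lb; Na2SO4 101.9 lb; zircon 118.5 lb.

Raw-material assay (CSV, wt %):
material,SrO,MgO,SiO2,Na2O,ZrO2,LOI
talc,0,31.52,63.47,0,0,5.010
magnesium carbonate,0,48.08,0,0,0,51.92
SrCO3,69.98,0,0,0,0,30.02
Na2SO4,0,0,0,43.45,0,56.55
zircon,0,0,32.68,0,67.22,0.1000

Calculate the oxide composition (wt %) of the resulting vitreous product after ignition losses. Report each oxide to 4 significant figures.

Glass mass = 1061 lb (batch 1209 − LOI 148.6).
Composition: SrO 3.458%, MgO 28.77%, SiO2 56.09%, Na2O 4.175%, ZrO2 7.511%

Working values are printed (rounded to 4 significant digits) at each printed step; the working math holds exact precision through the solve — exactly one rounding lands on every reported number; the derived quantities (the yield, the five compositions, glass mass, LOI, the totals) are carried in exact precision using the weight values on 1061 lb of glass as they appear in problem or answer.
Per-oxide mass from batch:
  SrO: 52.40·0.6998 = 36.67 lb
  MgO: 876.2·0.3152 + 60.21·0.4808 = 305.1 lb
  SiO2: 876.2·0.6347 + 118.5·0.3268 = 594.8 lb
  Na2O: 101.9·0.4345 = 44.28 lb
  ZrO2: 118.5·0.6722 = 79.66 lb
LOI: 876.2·0.05010 + 60.21·0.5192 + 52.40·0.3002 + 101.9·0.5655 + 118.5·0.001000 = 148.6 lb
Net of LOI, the glass mass = 1209 − 148.6 = 1061 lb (matching Σ of the oxides)
each oxide over glass, ×100, is wt %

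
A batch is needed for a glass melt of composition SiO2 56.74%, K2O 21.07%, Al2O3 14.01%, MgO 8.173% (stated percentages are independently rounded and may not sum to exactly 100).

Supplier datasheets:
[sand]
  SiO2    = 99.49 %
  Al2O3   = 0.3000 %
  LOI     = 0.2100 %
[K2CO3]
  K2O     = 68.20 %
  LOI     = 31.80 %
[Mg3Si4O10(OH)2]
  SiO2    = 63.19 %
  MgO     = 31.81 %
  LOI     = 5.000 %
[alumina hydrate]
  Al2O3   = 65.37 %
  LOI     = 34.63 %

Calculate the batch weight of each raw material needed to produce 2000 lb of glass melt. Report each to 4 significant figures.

Batch per 2000 lb glass melt:
  sand: 814.2 lb
  K2CO3: 617.9 lb
  Mg3Si4O10(OH)2: 513.9 lb
  alumina hydrate: 424.9 lb
Total batch = 2371 lb; LOI loss = 371.0 lb; yield = 84.35%

All arithmetic maintains full float precision at all times. The intermediate values are shown rounded to 4 significant digits between the steps; each reported number is rounded only once — all derived quantities are recomputed at full precision (the four compositions, yield, ignition loss, totals, glass mass) from the weighed amounts at 2000 lb of glass as they appear in the problem or answer text.
Target masses of each oxide per 2000 lb glass melt:
  SiO2: 56.74% × 2000 = 1135 lb
  K2O: 21.07% × 2000 = 421.4 lb
  Al2O3: 14.01% × 2000 = 280.2 lb
  MgO: 8.173% × 2000 = 163.5 lb
Balance tally, oxide-wise, applying the batch weights above, on the stated basis (delivered sums recover each target once rounding is allowed for):
  SiO2: 814.2·0.9949 + 513.9·0.6319 = 1135 lb (target 1135 lb)
  K2O: 617.9·0.6820 = 421.4 lb (target 421.4 lb)
  Al2O3: 814.2·0.003000 + 424.9·0.6537 = 280.2 lb (target 280.2 lb)
  MgO: 513.9·0.3181 = 163.5 lb (target 163.5 lb)
Auditing the glass mass value: the batch minus its LOI: 2000 lb (oxide target masses add up to 2000 lb; the stated basis being 2000 lb — gaps are rounding artifacts).
Whole-batch sum: Σ batch = 2371 lb; Σ batch·LOI gives LOI loss = 371.0 lb; yield = glass ÷ total batch = 84.35%.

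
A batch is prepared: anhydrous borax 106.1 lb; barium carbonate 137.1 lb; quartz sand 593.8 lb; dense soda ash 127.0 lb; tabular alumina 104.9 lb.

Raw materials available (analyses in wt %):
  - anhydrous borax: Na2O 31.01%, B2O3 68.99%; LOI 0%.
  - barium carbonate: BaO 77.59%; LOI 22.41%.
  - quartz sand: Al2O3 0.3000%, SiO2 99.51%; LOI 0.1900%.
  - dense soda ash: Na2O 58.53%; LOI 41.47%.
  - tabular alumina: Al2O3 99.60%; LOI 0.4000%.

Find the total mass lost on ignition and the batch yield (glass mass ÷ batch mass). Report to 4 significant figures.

LOI loss = 84.94 lb; glass = 984.0 lb; yield = 92.05%

The working math holds full float precision end to end; in-progress results are displayed rounded off to 4 significant digits between the steps. Each reported figure sees exactly one rounding. The derived quantities (yield, the five compositions, net glass mass, totals, ignition loss) are rebuilt in full precision from the weighed amounts at 984.0 lb of glass exactly as printed in problem or answer.
Per-material ignition loss:
  anhydrous borax: 106.1 × 0 = 0 lb
  barium carbonate: 137.1 × 0.2241 = 30.72 lb
  quartz sand: 593.8 × 0.001900 = 1.128 lb
  dense soda ash: 127.0 × 0.4147 = 52.67 lb
  tabular alumina: 104.9 × 0.004000 = 0.4196 lb
Total LOI = 84.94 lb
Glass = batch − LOI = 1069 − 84.94 = 984.0 lb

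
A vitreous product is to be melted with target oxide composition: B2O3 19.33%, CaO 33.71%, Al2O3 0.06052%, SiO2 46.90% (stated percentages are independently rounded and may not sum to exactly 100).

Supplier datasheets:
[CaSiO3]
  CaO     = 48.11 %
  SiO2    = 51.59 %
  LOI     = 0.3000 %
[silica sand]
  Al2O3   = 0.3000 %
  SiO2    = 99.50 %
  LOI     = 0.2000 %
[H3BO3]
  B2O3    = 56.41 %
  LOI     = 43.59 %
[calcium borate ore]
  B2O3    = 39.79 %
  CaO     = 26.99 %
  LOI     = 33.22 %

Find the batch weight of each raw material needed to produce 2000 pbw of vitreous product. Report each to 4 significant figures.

Batch per 2000 pbw vitreous product:
  CaSiO3: 1040 pbw
  silica sand: 403.5 pbw
  H3BO3: 231.0 pbw
  calcium borate ore: 644.1 pbw
Total batch = 2319 pbw; LOI loss = 318.6 pbw; yield = 86.26%

All internal work holds full float precision at every stage. In-progress results are shown, with 4-significant-figure rounding, as written; exactly one rounding goes into each reported number — the derived quantities (the four compositions, yield, LOI, the totals, net glass mass) are re-derived in full float precision from the batch weights at 2000 pbw of glass as set out in either problem or answer.
Target oxide masses per 2000 pbw vitreous product:
  B2O3: 19.33% × 2000 = 386.6 pbw
  CaO: 33.71% × 2000 = 674.2 pbw
  Al2O3: 0.06052% × 2000 = 1.210 pbw
  SiO2: 46.90% × 2000 = 938.0 pbw
Checking each oxide sum with the batch weights as given, under the basis named above (every target is met by its sum modulo rounding of the values):
  B2O3: 231.0·0.5641 + 644.1·0.3979 = 386.6 pbw (target 386.6 pbw)
  CaO: 1040·0.4811 + 644.1·0.2699 = 674.2 pbw (target 674.2 pbw)
  Al2O3: 403.5·0.003000 = 1.211 pbw (target 1.210 pbw)
  SiO2: 1040·0.5159 + 403.5·0.9950 = 938.0 pbw (target 938.0 pbw)
The glass-mass cross-check: the batch minus its LOI: 2000 pbw (per-oxide target masses sum to 2000 pbw; versus the stated basis of 2000 pbw — differing by rounding only).
Adding the batch up: Σ batch = 2319 pbw; Σ batch·LOI gives LOI loss = 318.6 pbw; glass ÷ batch gives a yield of 86.26%.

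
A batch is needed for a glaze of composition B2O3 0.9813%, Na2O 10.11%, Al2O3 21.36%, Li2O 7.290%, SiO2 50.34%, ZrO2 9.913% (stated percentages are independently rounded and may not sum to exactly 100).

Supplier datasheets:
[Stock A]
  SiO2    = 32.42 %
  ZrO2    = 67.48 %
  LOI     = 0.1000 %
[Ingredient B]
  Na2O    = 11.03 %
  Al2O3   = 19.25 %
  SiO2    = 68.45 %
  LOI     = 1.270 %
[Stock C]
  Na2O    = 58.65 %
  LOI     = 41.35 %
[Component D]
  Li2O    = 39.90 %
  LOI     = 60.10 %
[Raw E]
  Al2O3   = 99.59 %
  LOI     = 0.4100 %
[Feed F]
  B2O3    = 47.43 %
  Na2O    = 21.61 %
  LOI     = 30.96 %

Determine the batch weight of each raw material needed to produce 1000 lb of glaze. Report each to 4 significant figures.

Batch per 1000 lb glaze:
  Stock A: 146.9 lb
  Ingredient B: 665.8 lb
  Stock C: 39.53 lb
  Component D: 182.7 lb
  Raw E: 85.78 lb
  Feed F: 20.69 lb
Total batch = 1141 lb; LOI loss = 141.5 lb; yield = 87.60%

Mid-chain values are printed, rounded to four significant digits, as written. Full precision is carried end to end; a single rounding finalizes every reported result; the derived quantities (the six compositions, the yield, totals, net glass mass, ignition loss) are re-derived in exact precision starting from the weights for 1000 lb of glass exactly as shown in the problem or the answer.
Target oxide masses per 1000 lb glaze:
  B2O3: 0.9813% × 1000 = 9.813 lb
  Na2O: 10.11% × 1000 = 101.1 lb
  Al2O3: 21.36% × 1000 = 213.6 lb
  Li2O: 7.290% × 1000 = 72.90 lb
  SiO2: 50.34% × 1000 = 503.4 lb
  ZrO2: 9.913% × 1000 = 99.13 lb
Per-oxide balance check applying the batch weights above, against the basis in use (sums match the target masses net of answer rounding effects):
  B2O3: 20.69·0.4743 = 9.813 lb (target 9.813 lb)
  Na2O: 665.8·0.1103 + 39.53·0.5865 + 20.69·0.2161 = 101.1 lb (target 101.1 lb)
  Al2O3: 665.8·0.1925 + 85.78·0.9959 = 213.6 lb (target 213.6 lb)
  Li2O: 182.7·0.3990 = 72.90 lb (target 72.90 lb)
  SiO2: 146.9·0.3242 + 665.8·0.6845 = 503.4 lb (target 503.4 lb)
  ZrO2: 146.9·0.6748 = 99.13 lb (target 99.13 lb)
Glass-mass sanity pass: total charge less LOI = 999.9 lb (the targets, summed, come to 999.9 lb; basis as stated: 1000 lb — any gap is answer rounding).
Summing the batch: Σ batch = 1141 lb; LOI loss = Σ batch·LOI = 141.5 lb; yield: glass divided by total = 87.60%.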